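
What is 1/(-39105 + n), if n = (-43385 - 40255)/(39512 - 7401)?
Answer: -32111/1255784295 ≈ -2.5570e-5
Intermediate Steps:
n = -83640/32111 ≈ -2.6047
1/(-39105 + n) = 1/(-39105 - 83640/32111) = 1/(-1255784295/32111) = -32111/1255784295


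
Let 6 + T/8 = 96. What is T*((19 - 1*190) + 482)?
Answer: 223920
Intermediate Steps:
T = 720 (T = -48 + 8*96 = -48 + 768 = 720)
T*((19 - 1*190) + 482) = 720*((19 - 1*190) + 482) = 720*((19 - 190) + 482) = 720*(-171 + 482) = 720*311 = 223920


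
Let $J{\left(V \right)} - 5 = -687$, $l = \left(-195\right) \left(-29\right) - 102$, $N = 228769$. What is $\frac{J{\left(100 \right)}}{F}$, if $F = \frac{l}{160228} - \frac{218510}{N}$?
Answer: $\frac{24998845944424}{33741066023} \approx 740.9$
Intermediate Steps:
$l = 5553$ ($l = 5655 - 102 = 5553$)
$F = - \frac{33741066023}{36655199332}$ ($F = \frac{5553}{160228} - \frac{218510}{228769} = - \frac{33741066023}{36655199332} \approx -0.9205$)
$J{\left(V \right)} = -682$ ($J{\left(V \right)} = 5 - 687 = -682$)
$\frac{J{\left(100 \right)}}{F} = - \frac{682}{- \frac{33741066023}{36655199332}} = \left(-682\right) \left(- \frac{36655199332}{33741066023}\right) = \frac{24998845944424}{33741066023}$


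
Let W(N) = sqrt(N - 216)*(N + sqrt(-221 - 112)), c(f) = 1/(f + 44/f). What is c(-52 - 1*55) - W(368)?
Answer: -107/11493 - 736*sqrt(38) - 6*I*sqrt(1406) ≈ -4537.0 - 224.98*I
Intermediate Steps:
W(N) = sqrt(-216 + N)*(N + 3*I*sqrt(37)) (W(N) = sqrt(-216 + N)*(N + sqrt(-333)) = sqrt(-216 + N)*(N + 3*I*sqrt(37)))
c(-52 - 1*55) - W(368) = (-52 - 1*55)/(44 + (-52 - 1*55)**2) - sqrt(-216 + 368)*(368 + 3*I*sqrt(37)) = (-52 - 55)/(44 + (-52 - 55)**2) - sqrt(152)*(368 + 3*I*sqrt(37)) = -107/(44 + (-107)**2) - 2*sqrt(38)*(368 + 3*I*sqrt(37)) = -107/(44 + 11449) - 2*sqrt(38)*(368 + 3*I*sqrt(37)) = -107/11493 - 2*sqrt(38)*(368 + 3*I*sqrt(37))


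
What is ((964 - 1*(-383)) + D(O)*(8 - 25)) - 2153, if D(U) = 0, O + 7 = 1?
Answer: -806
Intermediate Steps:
O = -6 (O = -7 + 1 = -6)
((964 - 1*(-383)) + D(O)*(8 - 25)) - 2153 = ((964 - 1*(-383)) + 0*(8 - 25)) - 2153 = ((964 + 383) + 0*(-17)) - 2153 = (1347 + 0) - 2153 = 1347 - 2153 = -806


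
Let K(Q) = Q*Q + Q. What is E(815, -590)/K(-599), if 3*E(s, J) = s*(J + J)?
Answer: -480850/537303 ≈ -0.89493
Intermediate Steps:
E(s, J) = 2*J*s/3 (E(s, J) = (s*(J + J))/3 = (s*(2*J))/3 = (2*J*s)/3 = 2*J*s/3)
K(Q) = Q + Q² (K(Q) = Q² + Q = Q + Q²)
E(815, -590)/K(-599) = ((⅔)*(-590)*815)/((-599*(1 - 599))) = -961700/(3*((-599*(-598)))) = -961700/3/358202 = -961700/3*1/358202 = -480850/537303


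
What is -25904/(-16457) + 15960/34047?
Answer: 381535736/186770493 ≈ 2.0428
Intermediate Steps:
-25904/(-16457) + 15960/34047 = -25904*(-1/16457) + 15960*(1/34047) = 25904/16457 + 5320/11349 = 381535736/186770493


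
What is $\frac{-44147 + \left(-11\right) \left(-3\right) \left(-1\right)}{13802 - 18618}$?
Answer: $\frac{11045}{1204} \approx 9.1736$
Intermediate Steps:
$\frac{-44147 + \left(-11\right) \left(-3\right) \left(-1\right)}{13802 - 18618} = \frac{-44147 + 33 \left(-1\right)}{-4816} = \left(-44147 - 33\right) \left(- \frac{1}{4816}\right) = \left(-44180\right) \left(- \frac{1}{4816}\right) = \frac{11045}{1204}$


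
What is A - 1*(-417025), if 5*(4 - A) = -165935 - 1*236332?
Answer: 2487412/5 ≈ 4.9748e+5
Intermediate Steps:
A = 402287/5 (A = 4 - (-165935 - 1*236332)/5 = 4 - (-165935 - 236332)/5 = 4 - ⅕*(-402267) = 4 + 402267/5 = 402287/5 ≈ 80457.)
A - 1*(-417025) = 402287/5 - 1*(-417025) = 402287/5 + 417025 = 2487412/5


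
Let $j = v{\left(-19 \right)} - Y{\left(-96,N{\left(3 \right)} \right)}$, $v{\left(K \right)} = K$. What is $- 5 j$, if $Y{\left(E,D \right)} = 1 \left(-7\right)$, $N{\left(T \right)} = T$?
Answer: $60$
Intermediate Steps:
$Y{\left(E,D \right)} = -7$
$j = -12$ ($j = -19 - -7 = -19 + 7 = -12$)
$- 5 j = \left(-5\right) \left(-12\right) = 60$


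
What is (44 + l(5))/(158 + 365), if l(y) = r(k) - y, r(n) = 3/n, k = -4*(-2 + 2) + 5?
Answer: 198/2615 ≈ 0.075717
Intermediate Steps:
k = 5 (k = -4*0 + 5 = 0 + 5 = 5)
l(y) = ⅗ - y (l(y) = 3/5 - y = 3*(⅕) - y = ⅗ - y)
(44 + l(5))/(158 + 365) = (44 + (⅗ - 1*5))/(158 + 365) = (44 + (⅗ - 5))/523 = (44 - 22/5)*(1/523) = (198/5)*(1/523) = 198/2615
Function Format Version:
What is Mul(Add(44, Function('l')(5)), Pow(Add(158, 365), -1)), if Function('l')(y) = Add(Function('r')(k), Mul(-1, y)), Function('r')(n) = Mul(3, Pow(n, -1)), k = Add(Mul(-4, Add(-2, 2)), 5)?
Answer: Rational(198, 2615) ≈ 0.075717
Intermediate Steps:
k = 5 (k = Add(Mul(-4, 0), 5) = Add(0, 5) = 5)
Function('l')(y) = Add(Rational(3, 5), Mul(-1, y)) (Function('l')(y) = Add(Mul(3, Pow(5, -1)), Mul(-1, y)) = Add(Mul(3, Rational(1, 5)), Mul(-1, y)) = Add(Rational(3, 5), Mul(-1, y)))
Mul(Add(44, Function('l')(5)), Pow(Add(158, 365), -1)) = Mul(Add(44, Add(Rational(3, 5), Mul(-1, 5))), Pow(Add(158, 365), -1)) = Mul(Add(44, Add(Rational(3, 5), -5)), Pow(523, -1)) = Mul(Add(44, Rational(-22, 5)), Rational(1, 523)) = Mul(Rational(198, 5), Rational(1, 523)) = Rational(198, 2615)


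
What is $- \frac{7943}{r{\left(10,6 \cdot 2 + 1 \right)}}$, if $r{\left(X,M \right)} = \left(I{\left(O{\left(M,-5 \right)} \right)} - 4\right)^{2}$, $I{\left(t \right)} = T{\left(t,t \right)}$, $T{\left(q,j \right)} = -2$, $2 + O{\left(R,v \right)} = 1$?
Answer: $- \frac{7943}{36} \approx -220.64$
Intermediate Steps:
$O{\left(R,v \right)} = -1$ ($O{\left(R,v \right)} = -2 + 1 = -1$)
$I{\left(t \right)} = -2$
$r{\left(X,M \right)} = 36$ ($r{\left(X,M \right)} = \left(-2 - 4\right)^{2} = \left(-6\right)^{2} = 36$)
$- \frac{7943}{r{\left(10,6 \cdot 2 + 1 \right)}} = - \frac{7943}{36}$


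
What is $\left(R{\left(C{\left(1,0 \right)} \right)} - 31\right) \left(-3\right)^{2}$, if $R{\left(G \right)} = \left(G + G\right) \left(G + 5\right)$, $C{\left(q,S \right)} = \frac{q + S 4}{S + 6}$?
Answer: $- \frac{527}{2} \approx -263.5$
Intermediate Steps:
$C{\left(q,S \right)} = \frac{q + 4 S}{6 + S}$
$R{\left(G \right)} = 2 G \left(5 + G\right)$
$\left(R{\left(C{\left(1,0 \right)} \right)} - 31\right) \left(-3\right)^{2} = \left(2 \frac{1 + 4 \cdot 0}{6 + 0} \left(5 + \frac{1 + 4 \cdot 0}{6 + 0}\right) - 31\right) \left(-3\right)^{2} = \left(2 \frac{1 + 0}{6} \left(5 + \frac{1 + 0}{6}\right) - 31\right) 9 = \left(2 \cdot \frac{1}{6} \cdot 1 \left(5 + \frac{1}{6} \cdot 1\right) - 31\right) 9 = \left(2 \cdot \frac{1}{6} \left(5 + \frac{1}{6}\right) - 31\right) 9 = \left(2 \cdot \frac{1}{6} \cdot \frac{31}{6} - 31\right) 9 = \left(\frac{31}{18} - 31\right) 9 = \left(- \frac{527}{18}\right) 9 = - \frac{527}{2}$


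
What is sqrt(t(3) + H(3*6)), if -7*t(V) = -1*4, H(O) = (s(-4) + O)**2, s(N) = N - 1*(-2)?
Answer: 2*sqrt(3143)/7 ≈ 16.018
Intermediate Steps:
s(N) = 2 + N (s(N) = N + 2 = 2 + N)
H(O) = (-2 + O)**2 (H(O) = ((2 - 4) + O)**2 = (-2 + O)**2)
t(V) = 4/7 (t(V) = -(-1)*4/7 = -1/7*(-4) = 4/7)
sqrt(t(3) + H(3*6)) = sqrt(4/7 + (-2 + 3*6)**2) = sqrt(4/7 + (-2 + 18)**2) = sqrt(4/7 + 16**2) = sqrt(4/7 + 256) = sqrt(1796/7) = 2*sqrt(3143)/7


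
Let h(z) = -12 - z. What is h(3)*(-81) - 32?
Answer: 1183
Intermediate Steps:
h(3)*(-81) - 32 = (-12 - 1*3)*(-81) - 32 = (-12 - 3)*(-81) - 32 = -15*(-81) - 32 = 1215 - 32 = 1183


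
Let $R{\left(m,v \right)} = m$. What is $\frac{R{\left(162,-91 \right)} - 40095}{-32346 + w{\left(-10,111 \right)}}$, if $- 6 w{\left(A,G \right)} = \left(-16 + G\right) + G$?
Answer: $\frac{119799}{97141} \approx 1.2332$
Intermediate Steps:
$w{\left(A,G \right)} = \frac{8}{3} - \frac{G}{3}$ ($w{\left(A,G \right)} = - \frac{\left(-16 + G\right) + G}{6} = - \frac{-16 + 2 G}{6} = \frac{8}{3} - \frac{G}{3}$)
$\frac{R{\left(162,-91 \right)} - 40095}{-32346 + w{\left(-10,111 \right)}} = \frac{162 - 40095}{-32346 + \left(\frac{8}{3} - 37\right)} = - \frac{39933}{-32346 + \left(\frac{8}{3} - 37\right)} = - \frac{39933}{-32346 - \frac{103}{3}} = - \frac{39933}{- \frac{97141}{3}} = \left(-39933\right) \left(- \frac{3}{97141}\right) = \frac{119799}{97141}$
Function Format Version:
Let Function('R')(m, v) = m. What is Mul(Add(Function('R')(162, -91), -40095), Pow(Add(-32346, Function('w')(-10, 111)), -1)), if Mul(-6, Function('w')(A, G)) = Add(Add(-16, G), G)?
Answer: Rational(119799, 97141) ≈ 1.2332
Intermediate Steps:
Function('w')(A, G) = Add(Rational(8, 3), Mul(Rational(-1, 3), G)) (Function('w')(A, G) = Mul(Rational(-1, 6), Add(Add(-16, G), G)) = Mul(Rational(-1, 6), Add(-16, Mul(2, G))) = Add(Rational(8, 3), Mul(Rational(-1, 3), G)))
Mul(Add(Function('R')(162, -91), -40095), Pow(Add(-32346, Function('w')(-10, 111)), -1)) = Mul(Add(162, -40095), Pow(Add(-32346, Add(Rational(8, 3), Mul(Rational(-1, 3), 111))), -1)) = Mul(-39933, Pow(Add(-32346, Add(Rational(8, 3), -37)), -1)) = Mul(-39933, Pow(Add(-32346, Rational(-103, 3)), -1)) = Mul(-39933, Pow(Rational(-97141, 3), -1)) = Mul(-39933, Rational(-3, 97141)) = Rational(119799, 97141)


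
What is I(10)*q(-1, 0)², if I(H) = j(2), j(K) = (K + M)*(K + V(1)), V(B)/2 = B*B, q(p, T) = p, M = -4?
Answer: -8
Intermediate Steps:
V(B) = 2*B² (V(B) = 2*(B*B) = 2*B²)
j(K) = (-4 + K)*(2 + K) (j(K) = (K - 4)*(K + 2*1²) = (-4 + K)*(K + 2*1) = (-4 + K)*(K + 2) = (-4 + K)*(2 + K))
I(H) = -8 (I(H) = -8 + 2² - 2*2 = -8 + 4 - 4 = -8)
I(10)*q(-1, 0)² = -8*(-1)² = -8*1 = -8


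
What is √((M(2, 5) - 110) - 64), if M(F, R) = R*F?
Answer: 2*I*√41 ≈ 12.806*I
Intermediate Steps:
M(F, R) = F*R
√((M(2, 5) - 110) - 64) = √((2*5 - 110) - 64) = √((10 - 110) - 64) = √(-100 - 64) = √(-164) = 2*I*√41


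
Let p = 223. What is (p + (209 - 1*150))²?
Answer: 79524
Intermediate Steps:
(p + (209 - 1*150))² = (223 + (209 - 1*150))² = (223 + (209 - 150))² = (223 + 59)² = 282² = 79524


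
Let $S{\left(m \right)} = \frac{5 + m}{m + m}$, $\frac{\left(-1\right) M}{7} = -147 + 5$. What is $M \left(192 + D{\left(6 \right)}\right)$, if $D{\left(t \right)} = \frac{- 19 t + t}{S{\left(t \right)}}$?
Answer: $\frac{811104}{11} \approx 73737.0$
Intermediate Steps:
$M = 994$ ($M = - 7 \left(-147 + 5\right) = \left(-7\right) \left(-142\right) = 994$)
$S{\left(m \right)} = \frac{5 + m}{2 m}$
$D{\left(t \right)} = - \frac{36 t^{2}}{5 + t}$ ($D{\left(t \right)} = \frac{- 19 t + t}{\frac{1}{2} \frac{1}{t} \left(5 + t\right)} = - 18 t \frac{2 t}{5 + t} = - \frac{36 t^{2}}{5 + t}$)
$M \left(192 + D{\left(6 \right)}\right) = 994 \left(192 - \frac{36 \cdot 6^{2}}{5 + 6}\right) = 994 \left(192 - \frac{1296}{11}\right) = 994 \cdot \frac{816}{11} = \frac{811104}{11}$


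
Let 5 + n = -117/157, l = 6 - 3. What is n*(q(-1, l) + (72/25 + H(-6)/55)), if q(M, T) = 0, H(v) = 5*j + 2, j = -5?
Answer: -55514/3925 ≈ -14.144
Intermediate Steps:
l = 3
H(v) = -23 (H(v) = 5*(-5) + 2 = -25 + 2 = -23)
n = -902/157 (n = -5 - 117/157 = -902/157 ≈ -5.7452)
n*(q(-1, l) + (72/25 + H(-6)/55)) = -902*(0 + (72/25 - 23/55))/157 = -902*(0 + 677/275)/157 = -902/157*677/275 = -55514/3925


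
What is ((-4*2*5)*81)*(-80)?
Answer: 259200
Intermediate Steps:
((-4*2*5)*81)*(-80) = (-8*5*81)*(-80) = -40*81*(-80) = -3240*(-80) = 259200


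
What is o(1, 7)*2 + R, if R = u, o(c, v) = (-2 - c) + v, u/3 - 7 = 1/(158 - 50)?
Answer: 1045/36 ≈ 29.028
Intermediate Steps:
u = 757/36 (u = 21 + 3/(158 - 50) = 21 + 3/108 = 21 + 3*(1/108) = 21 + 1/36 = 757/36 ≈ 21.028)
o(c, v) = -2 + v - c
R = 757/36 ≈ 21.028
o(1, 7)*2 + R = (-2 + 7 - 1*1)*2 + 757/36 = (-2 + 7 - 1)*2 + 757/36 = 4*2 + 757/36 = 8 + 757/36 = 1045/36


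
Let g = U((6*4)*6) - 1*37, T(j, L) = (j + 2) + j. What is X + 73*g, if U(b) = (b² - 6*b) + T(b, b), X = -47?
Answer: 1469078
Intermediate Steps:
T(j, L) = 2 + 2*j (T(j, L) = (2 + j) + j = 2 + 2*j)
U(b) = 2 + b² - 4*b (U(b) = (b² - 6*b) + (2 + 2*b) = 2 + b² - 4*b)
g = 20125 (g = (2 + ((6*4)*6)² - 4*6*4*6) - 1*37 = (2 + (24*6)² - 96*6) - 37 = (2 + 144² - 4*144) - 37 = (2 + 20736 - 576) - 37 = 20162 - 37 = 20125)
X + 73*g = -47 + 73*20125 = -47 + 1469125 = 1469078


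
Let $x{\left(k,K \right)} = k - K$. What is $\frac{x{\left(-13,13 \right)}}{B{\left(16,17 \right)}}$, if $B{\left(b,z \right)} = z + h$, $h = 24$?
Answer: $- \frac{26}{41} \approx -0.63415$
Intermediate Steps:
$B{\left(b,z \right)} = 24 + z$ ($B{\left(b,z \right)} = z + 24 = 24 + z$)
$\frac{x{\left(-13,13 \right)}}{B{\left(16,17 \right)}} = \frac{-13 - 13}{24 + 17} = \frac{-13 - 13}{41} = \left(-26\right) \frac{1}{41} = - \frac{26}{41}$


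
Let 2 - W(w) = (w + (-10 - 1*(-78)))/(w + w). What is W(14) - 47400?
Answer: -663613/14 ≈ -47401.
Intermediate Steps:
W(w) = 2 - (68 + w)/(2*w) (W(w) = 2 - (w + (-10 - 1*(-78)))/(w + w) = 2 - (w + (-10 + 78))/(2*w) = 2 - (w + 68)*1/(2*w) = 2 - (68 + w)*1/(2*w) = 2 - (68 + w)/(2*w))
W(14) - 47400 = (3/2 - 34/14) - 47400 = (3/2 - 34*1/14) - 47400 = (3/2 - 17/7) - 47400 = -13/14 - 47400 = -663613/14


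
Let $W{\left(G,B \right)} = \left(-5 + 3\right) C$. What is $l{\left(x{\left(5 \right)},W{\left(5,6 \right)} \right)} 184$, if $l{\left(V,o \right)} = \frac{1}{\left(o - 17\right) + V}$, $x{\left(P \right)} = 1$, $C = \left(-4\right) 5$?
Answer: $\frac{23}{3} \approx 7.6667$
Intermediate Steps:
$C = -20$
$W{\left(G,B \right)} = 40$ ($W{\left(G,B \right)} = \left(-5 + 3\right) \left(-20\right) = \left(-2\right) \left(-20\right) = 40$)
$l{\left(V,o \right)} = \frac{1}{-17 + V + o}$ ($l{\left(V,o \right)} = \frac{1}{\left(-17 + o\right) + V} = \frac{1}{-17 + V + o}$)
$l{\left(x{\left(5 \right)},W{\left(5,6 \right)} \right)} 184 = \frac{1}{-17 + 1 + 40} \cdot 184 = \frac{1}{24} \cdot 184 = \frac{23}{3}$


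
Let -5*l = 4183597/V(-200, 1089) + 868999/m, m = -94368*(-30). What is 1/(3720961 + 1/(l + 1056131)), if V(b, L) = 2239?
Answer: 33460634368217159/124505715519427381662599 ≈ 2.6875e-7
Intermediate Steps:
m = 2831040
l = -11845876139641/31693492800 (l = -(4183597/2239 + 868999/2831040)/5 = -⅕*11845876139641/6338698560 = -11845876139641/31693492800 ≈ -373.76)
1/(3720961 + 1/(l + 1056131)) = 1/(3720961 + 1/(-11845876139641/31693492800 + 1056131)) = 1/(3720961 + 1/(33460634368217159/31693492800)) = 1/(3720961 + 31693492800/33460634368217159) = 1/(124505715519427381662599/33460634368217159) = 33460634368217159/124505715519427381662599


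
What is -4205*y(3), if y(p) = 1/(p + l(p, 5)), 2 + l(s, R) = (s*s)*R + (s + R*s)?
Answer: -4205/64 ≈ -65.703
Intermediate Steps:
l(s, R) = -2 + s + R*s + R*s² (l(s, R) = -2 + ((s*s)*R + (s + R*s)) = -2 + (s²*R + (s + R*s)) = -2 + (R*s² + (s + R*s)) = -2 + (s + R*s + R*s²) = -2 + s + R*s + R*s²)
y(p) = 1/(-2 + 5*p² + 7*p) (y(p) = 1/(p + (-2 + p + 5*p + 5*p²)) = 1/(p + (-2 + 5*p² + 6*p)) = 1/(-2 + 5*p² + 7*p))
-4205*y(3) = -4205/(-2 + 5*3² + 7*3) = -4205/(-2 + 5*9 + 21) = -4205/(-2 + 45 + 21) = -4205/64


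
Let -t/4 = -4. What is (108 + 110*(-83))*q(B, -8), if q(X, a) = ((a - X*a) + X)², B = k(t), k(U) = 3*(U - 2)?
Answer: -1235111800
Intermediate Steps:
t = 16 (t = -4*(-4) = 16)
k(U) = -6 + 3*U (k(U) = 3*(-2 + U) = -6 + 3*U)
B = 42 (B = -6 + 3*16 = -6 + 48 = 42)
q(X, a) = (X + a - X*a)² (q(X, a) = ((a - X*a) + X)² = (X + a - X*a)²)
(108 + 110*(-83))*q(B, -8) = (108 + 110*(-83))*(42 - 8 - 1*42*(-8))² = (108 - 9130)*(42 - 8 + 336)² = -9022*370² = -9022*136900 = -1235111800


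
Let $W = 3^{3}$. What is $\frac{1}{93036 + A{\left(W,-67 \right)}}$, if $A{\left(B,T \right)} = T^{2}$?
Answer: $\frac{1}{97525} \approx 1.0254 \cdot 10^{-5}$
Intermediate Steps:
$W = 27$
$\frac{1}{93036 + A{\left(W,-67 \right)}} = \frac{1}{93036 + \left(-67\right)^{2}} = \frac{1}{93036 + 4489} = \frac{1}{97525}$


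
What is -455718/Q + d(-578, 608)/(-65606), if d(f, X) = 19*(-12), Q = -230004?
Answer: 2495856335/1257470202 ≈ 1.9848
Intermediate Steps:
d(f, X) = -228
-455718/Q + d(-578, 608)/(-65606) = -455718/(-230004) - 228/(-65606) = -455718*(-1/230004) - 228*(-1/65606) = 75953/38334 + 114/32803 = 2495856335/1257470202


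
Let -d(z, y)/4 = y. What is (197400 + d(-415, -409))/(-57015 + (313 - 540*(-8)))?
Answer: -99518/26191 ≈ -3.7997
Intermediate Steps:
d(z, y) = -4*y
(197400 + d(-415, -409))/(-57015 + (313 - 540*(-8))) = (197400 - 4*(-409))/(-57015 + (313 - 540*(-8))) = (197400 + 1636)/(-57015 + (313 - 135*(-32))) = 199036/(-57015 + (313 + 4320)) = 199036/(-57015 + 4633) = 199036/(-52382) = 199036*(-1/52382) = -99518/26191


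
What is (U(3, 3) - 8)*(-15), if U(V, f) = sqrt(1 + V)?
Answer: 90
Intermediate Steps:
(U(3, 3) - 8)*(-15) = (sqrt(1 + 3) - 8)*(-15) = (sqrt(4) - 8)*(-15) = (2 - 8)*(-15) = -6*(-15) = 90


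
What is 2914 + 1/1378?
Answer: 4015493/1378 ≈ 2914.0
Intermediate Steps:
2914 + 1/1378 = 4015493/1378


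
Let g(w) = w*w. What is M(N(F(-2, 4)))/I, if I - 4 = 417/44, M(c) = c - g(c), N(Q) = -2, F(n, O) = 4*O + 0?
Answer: -264/593 ≈ -0.44519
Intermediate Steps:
g(w) = w²
F(n, O) = 4*O
M(c) = c - c²
I = 593/44 (I = 4 + 417/44 = 593/44 ≈ 13.477)
M(N(F(-2, 4)))/I = (-2*(1 - 1*(-2)))/(593/44) = -2*(1 + 2)*(44/593) = -2*3*(44/593) = -6*44/593 = -264/593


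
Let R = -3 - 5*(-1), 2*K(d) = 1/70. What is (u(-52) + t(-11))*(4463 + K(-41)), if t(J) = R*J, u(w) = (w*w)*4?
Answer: 481736991/10 ≈ 4.8174e+7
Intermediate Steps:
K(d) = 1/140 (K(d) = (½)/70 = (½)*(1/70) = 1/140)
u(w) = 4*w² (u(w) = w²*4 = 4*w²)
R = 2 (R = -3 + 5 = 2)
t(J) = 2*J
(u(-52) + t(-11))*(4463 + K(-41)) = (4*(-52)² + 2*(-11))*(4463 + 1/140) = (4*2704 - 22)*(624821/140) = (10816 - 22)*(624821/140) = 10794*(624821/140) = 481736991/10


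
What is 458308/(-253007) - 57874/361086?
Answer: -90065564803/45678642801 ≈ -1.9717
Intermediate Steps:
458308/(-253007) - 57874/361086 = 458308*(-1/253007) - 57874*1/361086 = -458308/253007 - 28937/180543 = -90065564803/45678642801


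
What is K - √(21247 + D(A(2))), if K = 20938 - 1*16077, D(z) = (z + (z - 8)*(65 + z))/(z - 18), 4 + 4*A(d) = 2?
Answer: 4861 - √116511002/74 ≈ 4715.1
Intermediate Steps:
A(d) = -½ (A(d) = -1 + (¼)*2 = -1 + ½ = -½)
D(z) = (z + (-8 + z)*(65 + z))/(-18 + z)
K = 4861 (K = 20938 - 16077 = 4861)
K - √(21247 + D(A(2))) = 4861 - √(21247 + (-520 + (-½)² + 58*(-½))/(-18 - ½)) = 4861 - √(21247 + (-520 + ¼ - 29)/(-37/2)) = 4861 - √(21247 - 2/37*(-2195/4)) = 4861 - √(21247 + 2195/74) = 4861 - √(1574473/74) = 4861 - √116511002/74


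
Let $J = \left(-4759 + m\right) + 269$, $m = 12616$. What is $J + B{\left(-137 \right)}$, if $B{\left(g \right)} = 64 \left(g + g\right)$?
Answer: $-9410$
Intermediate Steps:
$J = 8126$ ($J = \left(-4759 + 12616\right) + 269 = 7857 + 269 = 8126$)
$B{\left(g \right)} = 128 g$ ($B{\left(g \right)} = 64 \cdot 2 g = 128 g$)
$J + B{\left(-137 \right)} = 8126 + 128 \left(-137\right) = 8126 - 17536 = -9410$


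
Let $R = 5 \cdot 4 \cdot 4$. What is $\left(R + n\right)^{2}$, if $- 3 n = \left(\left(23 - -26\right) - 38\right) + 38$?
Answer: $\frac{36481}{9} \approx 4053.4$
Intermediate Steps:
$R = 80$ ($R = 20 \cdot 4 = 80$)
$n = - \frac{49}{3}$ ($n = - \frac{\left(\left(23 - -26\right) - 38\right) + 38}{3} = - \frac{\left(\left(23 + 26\right) - 38\right) + 38}{3} = - \frac{\left(49 - 38\right) + 38}{3} = - \frac{11 + 38}{3} = \left(- \frac{1}{3}\right) 49 = - \frac{49}{3} \approx -16.333$)
$\left(R + n\right)^{2} = \left(80 - \frac{49}{3}\right)^{2} = \left(\frac{191}{3}\right)^{2} = \frac{36481}{9}$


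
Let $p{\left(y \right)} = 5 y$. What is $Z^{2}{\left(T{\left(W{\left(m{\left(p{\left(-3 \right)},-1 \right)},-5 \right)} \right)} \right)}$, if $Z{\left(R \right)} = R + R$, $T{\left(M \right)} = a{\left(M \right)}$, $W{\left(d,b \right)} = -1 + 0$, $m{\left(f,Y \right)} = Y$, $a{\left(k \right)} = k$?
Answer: $4$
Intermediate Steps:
$W{\left(d,b \right)} = -1$
$T{\left(M \right)} = M$
$Z{\left(R \right)} = 2 R$
$Z^{2}{\left(T{\left(W{\left(m{\left(p{\left(-3 \right)},-1 \right)},-5 \right)} \right)} \right)} = \left(2 \left(-1\right)\right)^{2} = \left(-2\right)^{2} = 4$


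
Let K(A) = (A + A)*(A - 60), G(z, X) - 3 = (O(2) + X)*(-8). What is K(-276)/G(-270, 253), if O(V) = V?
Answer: -8832/97 ≈ -91.052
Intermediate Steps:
G(z, X) = -13 - 8*X (G(z, X) = 3 + (2 + X)*(-8) = 3 + (-16 - 8*X) = -13 - 8*X)
K(A) = 2*A*(-60 + A) (K(A) = (2*A)*(-60 + A) = 2*A*(-60 + A))
K(-276)/G(-270, 253) = (2*(-276)*(-60 - 276))/(-13 - 8*253) = (2*(-276)*(-336))/(-13 - 2024) = 185472/(-2037) = 185472*(-1/2037) = -8832/97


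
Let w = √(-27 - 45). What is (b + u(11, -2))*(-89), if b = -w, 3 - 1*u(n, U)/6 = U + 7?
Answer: 1068 + 534*I*√2 ≈ 1068.0 + 755.19*I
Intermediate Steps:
u(n, U) = -24 - 6*U (u(n, U) = 18 - 6*(U + 7) = 18 - 6*(7 + U) = 18 + (-42 - 6*U) = -24 - 6*U)
w = 6*I*√2 (w = √(-72) = 6*I*√2 ≈ 8.4853*I)
b = -6*I*√2 ≈ -8.4853*I
(b + u(11, -2))*(-89) = (-6*I*√2 + (-24 - 6*(-2)))*(-89) = (-6*I*√2 + (-24 + 12))*(-89) = (-6*I*√2 - 12)*(-89) = (-12 - 6*I*√2)*(-89) = 1068 + 534*I*√2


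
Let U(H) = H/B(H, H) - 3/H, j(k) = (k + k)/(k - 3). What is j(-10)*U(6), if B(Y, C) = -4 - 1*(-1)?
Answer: -50/13 ≈ -3.8462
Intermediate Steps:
B(Y, C) = -3 (B(Y, C) = -4 + 1 = -3)
j(k) = 2*k/(-3 + k) (j(k) = (2*k)/(-3 + k) = 2*k/(-3 + k))
U(H) = -3/H - H/3 (U(H) = H/(-3) - 3/H = H*(-1/3) - 3/H = -H/3 - 3/H = -3/H - H/3)
j(-10)*U(6) = (2*(-10)/(-3 - 10))*(-3/6 - 1/3*6) = (2*(-10)/(-13))*(-3*1/6 - 2) = (2*(-10)*(-1/13))*(-1/2 - 2) = (20/13)*(-5/2) = -50/13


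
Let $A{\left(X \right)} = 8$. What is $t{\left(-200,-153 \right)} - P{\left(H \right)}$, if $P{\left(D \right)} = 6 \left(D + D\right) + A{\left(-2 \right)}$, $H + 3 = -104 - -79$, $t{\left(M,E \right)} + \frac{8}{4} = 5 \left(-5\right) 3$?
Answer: $251$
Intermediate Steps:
$t{\left(M,E \right)} = -77$ ($t{\left(M,E \right)} = -2 + 5 \left(-5\right) 3 = -2 - 75 = -77$)
$H = -28$ ($H = -3 - 25 = -28$)
$P{\left(D \right)} = 8 + 12 D$ ($P{\left(D \right)} = 6 \left(D + D\right) + 8 = 6 \cdot 2 D + 8 = 12 D + 8 = 8 + 12 D$)
$t{\left(-200,-153 \right)} - P{\left(H \right)} = -77 - \left(8 + 12 \left(-28\right)\right) = -77 - \left(8 - 336\right) = -77 - -328 = -77 + 328 = 251$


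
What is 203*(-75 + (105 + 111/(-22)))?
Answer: 111447/22 ≈ 5065.8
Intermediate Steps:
203*(-75 + (105 + 111/(-22))) = 203*(-75 + (105 + 111*(-1/22))) = 203*(-75 + (105 - 111/22)) = 203*(-75 + 2199/22) = 203*(549/22) = 111447/22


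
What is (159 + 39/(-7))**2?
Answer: 1153476/49 ≈ 23540.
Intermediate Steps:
(159 + 39/(-7))**2 = (159 + 39*(-1/7))**2 = (159 - 39/7)**2 = (1074/7)**2 = 1153476/49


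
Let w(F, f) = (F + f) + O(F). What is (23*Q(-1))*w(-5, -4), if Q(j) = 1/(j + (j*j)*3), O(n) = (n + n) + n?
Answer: -276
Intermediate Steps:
O(n) = 3*n (O(n) = 2*n + n = 3*n)
w(F, f) = f + 4*F (w(F, f) = (F + f) + 3*F = f + 4*F)
Q(j) = 1/(j + 3*j²) (Q(j) = 1/(j + j²*3) = 1/(j + 3*j²))
(23*Q(-1))*w(-5, -4) = (23*(1/((-1)*(1 + 3*(-1)))))*(-4 + 4*(-5)) = (23*(-1/(1 - 3)))*(-4 - 20) = (23*(-1/(-2)))*(-24) = (23*(-1*(-½)))*(-24) = (23*(½))*(-24) = (23/2)*(-24) = -276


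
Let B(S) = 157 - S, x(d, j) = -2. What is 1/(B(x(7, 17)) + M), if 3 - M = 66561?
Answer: -1/66399 ≈ -1.5060e-5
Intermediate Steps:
M = -66558 (M = 3 - 1*66561 = 3 - 66561 = -66558)
1/(B(x(7, 17)) + M) = 1/((157 - 1*(-2)) - 66558) = 1/((157 + 2) - 66558) = 1/(159 - 66558) = 1/(-66399) = -1/66399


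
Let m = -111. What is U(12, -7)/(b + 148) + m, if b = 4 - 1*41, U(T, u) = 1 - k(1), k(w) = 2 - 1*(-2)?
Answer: -4108/37 ≈ -111.03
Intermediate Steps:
k(w) = 4 (k(w) = 2 + 2 = 4)
U(T, u) = -3 (U(T, u) = 1 - 1*4 = 1 - 4 = -3)
b = -37 (b = 4 - 41 = -37)
U(12, -7)/(b + 148) + m = -3/(-37 + 148) - 111 = -3/111 - 111 = (1/111)*(-3) - 111 = -1/37 - 111 = -4108/37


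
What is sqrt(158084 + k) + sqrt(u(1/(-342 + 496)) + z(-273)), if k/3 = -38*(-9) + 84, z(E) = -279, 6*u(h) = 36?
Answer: sqrt(159362) + I*sqrt(273) ≈ 399.2 + 16.523*I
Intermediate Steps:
u(h) = 6 (u(h) = (1/6)*36 = 6)
k = 1278 (k = 3*(-38*(-9) + 84) = 3*(342 + 84) = 3*426 = 1278)
sqrt(158084 + k) + sqrt(u(1/(-342 + 496)) + z(-273)) = sqrt(158084 + 1278) + sqrt(6 - 279) = sqrt(159362) + sqrt(-273) = sqrt(159362) + I*sqrt(273)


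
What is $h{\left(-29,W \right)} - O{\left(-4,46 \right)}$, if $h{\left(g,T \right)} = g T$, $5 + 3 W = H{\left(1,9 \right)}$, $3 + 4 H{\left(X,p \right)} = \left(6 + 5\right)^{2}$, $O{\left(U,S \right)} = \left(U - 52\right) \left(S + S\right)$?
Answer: $\frac{29491}{6} \approx 4915.2$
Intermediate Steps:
$O{\left(U,S \right)} = 2 S \left(-52 + U\right)$ ($O{\left(U,S \right)} = \left(-52 + U\right) 2 S = 2 S \left(-52 + U\right)$)
$H{\left(X,p \right)} = \frac{59}{2}$ ($H{\left(X,p \right)} = - \frac{3}{4} + \frac{\left(6 + 5\right)^{2}}{4} = - \frac{3}{4} + \frac{11^{2}}{4} = - \frac{3}{4} + \frac{1}{4} \cdot 121 = - \frac{3}{4} + \frac{121}{4} = \frac{59}{2}$)
$W = \frac{49}{6}$ ($W = - \frac{5}{3} + \frac{1}{3} \cdot \frac{59}{2} = - \frac{5}{3} + \frac{59}{6} = \frac{49}{6} \approx 8.1667$)
$h{\left(g,T \right)} = T g$
$h{\left(-29,W \right)} - O{\left(-4,46 \right)} = \frac{49}{6} \left(-29\right) - 2 \cdot 46 \left(-52 - 4\right) = - \frac{1421}{6} - 2 \cdot 46 \left(-56\right) = - \frac{1421}{6} - -5152 = - \frac{1421}{6} + 5152 = \frac{29491}{6}$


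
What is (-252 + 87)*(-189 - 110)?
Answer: 49335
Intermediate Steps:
(-252 + 87)*(-189 - 110) = -165*(-299) = 49335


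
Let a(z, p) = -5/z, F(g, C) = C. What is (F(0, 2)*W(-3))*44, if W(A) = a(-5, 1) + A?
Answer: -176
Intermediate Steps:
W(A) = 1 + A (W(A) = -5/(-5) + A = -5*(-1/5) + A = 1 + A)
(F(0, 2)*W(-3))*44 = (2*(1 - 3))*44 = (2*(-2))*44 = -4*44 = -176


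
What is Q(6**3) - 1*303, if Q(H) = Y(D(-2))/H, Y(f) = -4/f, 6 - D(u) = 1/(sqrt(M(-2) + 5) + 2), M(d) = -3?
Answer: -400874/1323 + sqrt(2)/2646 ≈ -303.00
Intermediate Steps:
D(u) = 6 - 1/(2 + sqrt(2)) (D(u) = 6 - 1/(sqrt(-3 + 5) + 2) = 6 - 1/(sqrt(2) + 2) = 6 - 1/(2 + sqrt(2)))
Q(H) = -4/(H*(5 + sqrt(2)/2)) (Q(H) = (-4/(5 + sqrt(2)/2))/H = -4/(H*(5 + sqrt(2)/2)))
Q(6**3) - 1*303 = -8/((6**3)*(10 + sqrt(2))) - 1*303 = -8/(216*(10 + sqrt(2))) - 303 = -8*1/216/(10 + sqrt(2)) - 303 = -1/(27*(10 + sqrt(2))) - 303 = -303 - 1/(27*(10 + sqrt(2)))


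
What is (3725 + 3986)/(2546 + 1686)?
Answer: 7711/4232 ≈ 1.8221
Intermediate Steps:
(3725 + 3986)/(2546 + 1686) = 7711/4232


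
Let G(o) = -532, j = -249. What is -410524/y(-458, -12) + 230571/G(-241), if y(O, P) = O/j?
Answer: -27243447375/121828 ≈ -2.2362e+5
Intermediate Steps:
y(O, P) = -O/249 (y(O, P) = O/(-249) = O*(-1/249) = -O/249)
-410524/y(-458, -12) + 230571/G(-241) = -410524/((-1/249*(-458))) + 230571/(-532) = -410524/458/249 + 230571*(-1/532) = -410524*249/458 - 230571/532 = -51110238/229 - 230571/532 = -27243447375/121828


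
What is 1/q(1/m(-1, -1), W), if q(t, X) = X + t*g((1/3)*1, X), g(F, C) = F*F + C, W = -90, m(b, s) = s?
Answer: -9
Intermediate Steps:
g(F, C) = C + F² (g(F, C) = F² + C = C + F²)
q(t, X) = X + t*(⅑ + X) (q(t, X) = X + t*(X + ((1/3)*1)²) = X + t*(X + ((1*(⅓))*1)²) = X + t*(X + ((⅓)*1)²) = X + t*(X + (⅓)²) = X + t*(X + ⅑) = X + t*(⅑ + X))
1/q(1/m(-1, -1), W) = 1/(-90 + (⅑)/(-1) - 90/(-1)) = 1/(-90 + (⅑)*(-1) - 90*(-1)) = 1/(-90 - ⅑ + 90) = 1/(-⅑) = -9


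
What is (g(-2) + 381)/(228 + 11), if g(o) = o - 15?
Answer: 364/239 ≈ 1.5230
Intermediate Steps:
g(o) = -15 + o
(g(-2) + 381)/(228 + 11) = ((-15 - 2) + 381)/(228 + 11) = (-17 + 381)/239 = 364*(1/239) = 364/239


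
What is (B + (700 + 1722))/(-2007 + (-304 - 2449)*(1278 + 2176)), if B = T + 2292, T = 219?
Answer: -4933/9510869 ≈ -0.00051867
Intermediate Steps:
B = 2511 (B = 219 + 2292 = 2511)
(B + (700 + 1722))/(-2007 + (-304 - 2449)*(1278 + 2176)) = (2511 + (700 + 1722))/(-2007 + (-304 - 2449)*(1278 + 2176)) = (2511 + 2422)/(-2007 - 2753*3454) = 4933/(-2007 - 9508862) = 4933/(-9510869) = 4933*(-1/9510869) = -4933/9510869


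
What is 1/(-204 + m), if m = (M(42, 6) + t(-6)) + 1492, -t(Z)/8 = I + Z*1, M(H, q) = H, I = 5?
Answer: 1/1338 ≈ 0.00074738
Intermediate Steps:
t(Z) = -40 - 8*Z (t(Z) = -8*(5 + Z*1) = -8*(5 + Z) = -40 - 8*Z)
m = 1542 (m = (42 + (-40 - 8*(-6))) + 1492 = (42 + (-40 + 48)) + 1492 = (42 + 8) + 1492 = 50 + 1492 = 1542)
1/(-204 + m) = 1/(-204 + 1542) = 1/1338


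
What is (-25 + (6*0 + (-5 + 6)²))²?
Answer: 576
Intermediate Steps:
(-25 + (6*0 + (-5 + 6)²))² = (-25 + (0 + 1²))² = (-25 + (0 + 1))² = (-25 + 1)² = (-24)² = 576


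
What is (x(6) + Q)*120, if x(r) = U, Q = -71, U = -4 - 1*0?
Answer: -9000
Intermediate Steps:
U = -4 (U = -4 + 0 = -4)
x(r) = -4
(x(6) + Q)*120 = (-4 - 71)*120 = -75*120 = -9000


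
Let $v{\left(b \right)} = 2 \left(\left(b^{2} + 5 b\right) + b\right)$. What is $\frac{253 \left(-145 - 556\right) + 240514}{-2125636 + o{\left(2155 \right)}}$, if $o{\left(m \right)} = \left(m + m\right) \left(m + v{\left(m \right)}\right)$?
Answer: $\frac{63161}{40150114514} \approx 1.5731 \cdot 10^{-6}$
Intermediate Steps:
$v{\left(b \right)} = 2 b^{2} + 12 b$ ($v{\left(b \right)} = 2 \left(b^{2} + 6 b\right) = 2 b^{2} + 12 b$)
$o{\left(m \right)} = 2 m \left(m + 2 m \left(6 + m\right)\right)$ ($o{\left(m \right)} = \left(m + m\right) \left(m + 2 m \left(6 + m\right)\right) = 2 m \left(m + 2 m \left(6 + m\right)\right)$)
$\frac{253 \left(-145 - 556\right) + 240514}{-2125636 + o{\left(2155 \right)}} = \frac{253 \left(-145 - 556\right) + 240514}{-2125636 + 2155^{2} \left(26 + 4 \cdot 2155\right)} = \frac{253 \left(-701\right) + 240514}{-2125636 + 4644025 \left(26 + 8620\right)} = \frac{-177353 + 240514}{-2125636 + 4644025 \cdot 8646} = \frac{63161}{-2125636 + 40152240150} = \frac{63161}{40150114514}$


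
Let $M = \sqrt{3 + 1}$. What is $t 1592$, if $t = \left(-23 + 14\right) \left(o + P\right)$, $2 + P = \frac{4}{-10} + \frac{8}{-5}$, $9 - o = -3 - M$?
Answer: $-143280$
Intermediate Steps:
$M = 2$ ($M = \sqrt{4} = 2$)
$o = 14$ ($o = 9 - \left(-3 - 2\right) = 9 - -5 = 9 + 5 = 14$)
$P = -4$ ($P = -2 + \left(\frac{4}{-10} + \frac{8}{-5}\right) = -2 + \left(4 \left(- \frac{1}{10}\right) + 8 \left(- \frac{1}{5}\right)\right) = -2 - 2 = -4$)
$t = -90$ ($t = \left(-23 + 14\right) \left(14 - 4\right) = \left(-9\right) 10 = -90$)
$t 1592 = \left(-90\right) 1592 = -143280$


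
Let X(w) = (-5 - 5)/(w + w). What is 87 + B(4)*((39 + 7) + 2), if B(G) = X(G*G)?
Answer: 72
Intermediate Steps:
X(w) = -5/w (X(w) = -10*1/(2*w) = -5/w)
B(G) = -5/G²
87 + B(4)*((39 + 7) + 2) = 87 + (-5/4²)*((39 + 7) + 2) = 87 + (-5*1/16)*(46 + 2) = 87 - 5/16*48 = 87 - 15 = 72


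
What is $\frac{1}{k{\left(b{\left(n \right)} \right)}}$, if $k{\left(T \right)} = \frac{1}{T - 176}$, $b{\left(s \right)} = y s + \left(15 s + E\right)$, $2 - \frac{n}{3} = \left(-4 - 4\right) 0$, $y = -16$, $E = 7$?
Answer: $-175$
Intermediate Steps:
$n = 6$ ($n = 6 - 3 \left(-4 - 4\right) 0 = 6 - 3 \left(\left(-8\right) 0\right) = 6 - 0 = 6 + 0 = 6$)
$b{\left(s \right)} = 7 - s$ ($b{\left(s \right)} = - 16 s + \left(15 s + 7\right) = - 16 s + \left(7 + 15 s\right) = 7 - s$)
$k{\left(T \right)} = \frac{1}{-176 + T}$
$\frac{1}{k{\left(b{\left(n \right)} \right)}} = \frac{1}{\frac{1}{-176 + \left(7 - 6\right)}} = \frac{1}{\frac{1}{-176 + 1}} = \frac{1}{\frac{1}{-175}} = \frac{1}{- \frac{1}{175}} = -175$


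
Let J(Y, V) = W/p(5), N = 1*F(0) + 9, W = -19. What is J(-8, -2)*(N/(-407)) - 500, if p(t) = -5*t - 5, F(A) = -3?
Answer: -1017519/2035 ≈ -500.01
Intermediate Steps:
p(t) = -5 - 5*t
N = 6 (N = 1*(-3) + 9 = -3 + 9 = 6)
J(Y, V) = 19/30 (J(Y, V) = -19/(-5 - 5*5) = -19/(-5 - 25) = -19/(-30) = -19*(-1/30) = 19/30)
J(-8, -2)*(N/(-407)) - 500 = 19*(6/(-407))/30 - 500 = 19*(6*(-1/407))/30 - 500 = (19/30)*(-6/407) - 500 = -19/2035 - 500 = -1017519/2035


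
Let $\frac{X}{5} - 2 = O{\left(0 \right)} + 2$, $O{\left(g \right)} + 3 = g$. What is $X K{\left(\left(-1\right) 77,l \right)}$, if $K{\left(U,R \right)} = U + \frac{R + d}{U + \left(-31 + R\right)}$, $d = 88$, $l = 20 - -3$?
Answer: $- \frac{6656}{17} \approx -391.53$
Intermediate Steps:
$O{\left(g \right)} = -3 + g$
$l = 23$ ($l = 20 + 3 = 23$)
$K{\left(U,R \right)} = U + \frac{88 + R}{-31 + R + U}$ ($K{\left(U,R \right)} = U + \frac{R + 88}{U + \left(-31 + R\right)} = U + \frac{88 + R}{-31 + R + U}$)
$X = 5$ ($X = 10 + 5 \left(\left(-3 + 0\right) + 2\right) = 10 + 5 \left(-3 + 2\right) = 10 + 5 \left(-1\right) = 10 - 5 = 5$)
$X K{\left(\left(-1\right) 77,l \right)} = 5 \frac{88 + 23 + \left(\left(-1\right) 77\right)^{2} - 31 \left(\left(-1\right) 77\right) + 23 \left(\left(-1\right) 77\right)}{-31 + 23 - 77} = 5 \frac{88 + 23 + \left(-77\right)^{2} - -2387 + 23 \left(-77\right)}{-31 + 23 - 77} = 5 \frac{88 + 23 + 5929 + 2387 - 1771}{-85} = 5 \left(\left(- \frac{1}{85}\right) 6656\right) = 5 \left(- \frac{6656}{85}\right) = - \frac{6656}{17}$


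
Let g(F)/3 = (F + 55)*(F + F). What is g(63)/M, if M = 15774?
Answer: 7434/2629 ≈ 2.8277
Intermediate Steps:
g(F) = 6*F*(55 + F) (g(F) = 3*((F + 55)*(F + F)) = 3*((55 + F)*(2*F)) = 3*(2*F*(55 + F)) = 6*F*(55 + F))
g(63)/M = (6*63*(55 + 63))/15774 = (6*63*118)*(1/15774) = 44604*(1/15774) = 7434/2629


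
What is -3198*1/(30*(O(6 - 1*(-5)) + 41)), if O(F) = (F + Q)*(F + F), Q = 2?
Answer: -533/1635 ≈ -0.32599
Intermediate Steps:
O(F) = 2*F*(2 + F) (O(F) = (F + 2)*(F + F) = (2 + F)*(2*F) = 2*F*(2 + F))
-3198*1/(30*(O(6 - 1*(-5)) + 41)) = -3198*1/(30*(2*(6 - 1*(-5))*(2 + (6 - 1*(-5))) + 41)) = -3198*1/(30*(2*(6 + 5)*(2 + (6 + 5)) + 41)) = -3198*1/(30*(2*11*(2 + 11) + 41)) = -3198*1/(30*(2*11*13 + 41)) = -3198*1/(30*(286 + 41)) = -3198/(30*327) = -3198/9810 = -3198*1/9810 = -533/1635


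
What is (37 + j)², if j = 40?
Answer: 5929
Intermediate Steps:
(37 + j)² = (37 + 40)² = 77² = 5929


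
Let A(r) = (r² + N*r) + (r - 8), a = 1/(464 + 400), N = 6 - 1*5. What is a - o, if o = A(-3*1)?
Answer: 4321/864 ≈ 5.0012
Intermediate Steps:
N = 1 (N = 6 - 5 = 1)
a = 1/864 ≈ 0.0011574
A(r) = -8 + r² + 2*r (A(r) = (r² + 1*r) + (r - 8) = (r² + r) + (-8 + r) = (r + r²) + (-8 + r) = -8 + r² + 2*r)
o = -5 (o = -8 + (-3*1)² + 2*(-3*1) = -8 + (-3)² + 2*(-3) = -8 + 9 - 6 = -5)
a - o = 1/864 - 1*(-5) = 1/864 + 5 = 4321/864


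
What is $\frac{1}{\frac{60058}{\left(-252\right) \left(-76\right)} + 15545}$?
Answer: $\frac{9576}{148888949} \approx 6.4316 \cdot 10^{-5}$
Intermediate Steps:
$\frac{1}{\frac{60058}{\left(-252\right) \left(-76\right)} + 15545} = \frac{1}{\frac{60058}{19152} + 15545} = \frac{1}{60058 \cdot \frac{1}{19152} + 15545} = \frac{1}{\frac{30029}{9576} + 15545} = \frac{1}{\frac{148888949}{9576}} = \frac{9576}{148888949}$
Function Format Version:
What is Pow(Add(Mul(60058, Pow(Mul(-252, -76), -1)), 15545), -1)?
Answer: Rational(9576, 148888949) ≈ 6.4316e-5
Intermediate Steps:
Pow(Add(Mul(60058, Pow(Mul(-252, -76), -1)), 15545), -1) = Pow(Add(Mul(60058, Pow(19152, -1)), 15545), -1) = Pow(Add(Mul(60058, Rational(1, 19152)), 15545), -1) = Pow(Add(Rational(30029, 9576), 15545), -1) = Pow(Rational(148888949, 9576), -1) = Rational(9576, 148888949)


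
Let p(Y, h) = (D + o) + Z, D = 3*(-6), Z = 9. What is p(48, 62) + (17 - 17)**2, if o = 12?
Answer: 3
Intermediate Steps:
D = -18
p(Y, h) = 3 (p(Y, h) = (-18 + 12) + 9 = -6 + 9 = 3)
p(48, 62) + (17 - 17)**2 = 3 + (17 - 17)**2 = 3 + 0**2 = 3 + 0 = 3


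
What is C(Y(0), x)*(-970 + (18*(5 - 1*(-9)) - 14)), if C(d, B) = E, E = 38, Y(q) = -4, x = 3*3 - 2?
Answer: -27816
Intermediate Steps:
x = 7 (x = 9 - 2 = 7)
C(d, B) = 38
C(Y(0), x)*(-970 + (18*(5 - 1*(-9)) - 14)) = 38*(-970 + (18*(5 - 1*(-9)) - 14)) = 38*(-970 + (18*(5 + 9) - 14)) = 38*(-970 + (18*14 - 14)) = 38*(-970 + (252 - 14)) = 38*(-970 + 238) = 38*(-732) = -27816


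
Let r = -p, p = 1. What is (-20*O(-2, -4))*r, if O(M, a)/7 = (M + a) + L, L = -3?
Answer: -1260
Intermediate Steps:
r = -1 (r = -1*1 = -1)
O(M, a) = -21 + 7*M + 7*a (O(M, a) = 7*((M + a) - 3) = 7*(-3 + M + a) = -21 + 7*M + 7*a)
(-20*O(-2, -4))*r = -20*(-21 + 7*(-2) + 7*(-4))*(-1) = -20*(-21 - 14 - 28)*(-1) = -20*(-63)*(-1) = 1260*(-1) = -1260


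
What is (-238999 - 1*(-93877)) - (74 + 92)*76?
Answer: -157738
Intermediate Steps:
(-238999 - 1*(-93877)) - (74 + 92)*76 = (-238999 + 93877) - 166*76 = -145122 - 1*12616 = -145122 - 12616 = -157738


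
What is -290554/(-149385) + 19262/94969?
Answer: 30471076696/14186944065 ≈ 2.1478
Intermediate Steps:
-290554/(-149385) + 19262/94969 = -290554*(-1/149385) + 19262*(1/94969) = 290554/149385 + 19262/94969 = 30471076696/14186944065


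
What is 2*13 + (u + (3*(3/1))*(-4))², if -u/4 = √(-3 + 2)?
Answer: 1306 + 288*I ≈ 1306.0 + 288.0*I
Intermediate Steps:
u = -4*I (u = -4*√(-3 + 2) = -4*I ≈ -4.0*I)
2*13 + (u + (3*(3/1))*(-4))² = 2*13 + (-4*I + (3*(3/1))*(-4))² = 26 + (-4*I + (3*(3*1))*(-4))² = 26 + (-4*I + (3*3)*(-4))² = 26 + (-4*I + 9*(-4))² = 26 + (-4*I - 36)² = 26 + (-36 - 4*I)²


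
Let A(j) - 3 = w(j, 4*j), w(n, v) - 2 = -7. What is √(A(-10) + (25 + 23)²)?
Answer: √2302 ≈ 47.979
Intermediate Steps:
w(n, v) = -5 (w(n, v) = 2 - 7 = -5)
A(j) = -2 (A(j) = 3 - 5 = -2)
√(A(-10) + (25 + 23)²) = √(-2 + (25 + 23)²) = √(-2 + 48²) = √(-2 + 2304) = √2302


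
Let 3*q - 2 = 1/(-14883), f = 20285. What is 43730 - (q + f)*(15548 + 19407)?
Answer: -31658004986380/44649 ≈ -7.0904e+8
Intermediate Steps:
q = 29765/44649 (q = ⅔ + (⅓)/(-14883) = ⅔ + (⅓)*(-1/14883) = ⅔ - 1/44649 = 29765/44649 ≈ 0.66664)
43730 - (q + f)*(15548 + 19407) = 43730 - (29765/44649 + 20285)*(15548 + 19407) = 43730 - 905734730*34955/44649 = 43730 - 1*31659957487150/44649 = 43730 - 31659957487150/44649 = -31658004986380/44649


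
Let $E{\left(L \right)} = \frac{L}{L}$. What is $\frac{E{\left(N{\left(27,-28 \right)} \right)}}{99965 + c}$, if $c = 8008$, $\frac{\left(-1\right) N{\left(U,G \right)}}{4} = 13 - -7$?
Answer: $\frac{1}{107973} \approx 9.2616 \cdot 10^{-6}$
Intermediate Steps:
$N{\left(U,G \right)} = -80$ ($N{\left(U,G \right)} = - 4 \left(13 - -7\right) = - 4 \left(13 + 7\right) = \left(-4\right) 20 = -80$)
$E{\left(L \right)} = 1$
$\frac{E{\left(N{\left(27,-28 \right)} \right)}}{99965 + c} = 1 \frac{1}{99965 + 8008} = 1 \cdot \frac{1}{107973} = \frac{1}{107973}$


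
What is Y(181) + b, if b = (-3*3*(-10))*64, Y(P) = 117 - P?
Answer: 5696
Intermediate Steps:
b = 5760 (b = -9*(-10)*64 = 90*64 = 5760)
Y(181) + b = (117 - 1*181) + 5760 = (117 - 181) + 5760 = -64 + 5760 = 5696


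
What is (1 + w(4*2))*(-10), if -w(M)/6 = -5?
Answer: -310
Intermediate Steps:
w(M) = 30 (w(M) = -6*(-5) = 30)
(1 + w(4*2))*(-10) = (1 + 30)*(-10) = 31*(-10) = -310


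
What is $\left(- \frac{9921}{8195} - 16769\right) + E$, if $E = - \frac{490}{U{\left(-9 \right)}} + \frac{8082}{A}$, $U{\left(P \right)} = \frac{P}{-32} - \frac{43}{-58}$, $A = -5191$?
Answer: $- \frac{696431770396794}{40370692505} \approx -17251.0$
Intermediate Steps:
$U{\left(P \right)} = \frac{43}{58} - \frac{P}{32}$ ($U{\left(P \right)} = P \left(- \frac{1}{32}\right) - - \frac{43}{58} = - \frac{P}{32} + \frac{43}{58} = \frac{43}{58} - \frac{P}{32}$)
$E = - \frac{2368121338}{4926259}$ ($E = - \frac{490}{\frac{43}{58} - - \frac{9}{32}} + \frac{8082}{-5191} = - \frac{490}{\frac{43}{58} + \frac{9}{32}} + 8082 \left(- \frac{1}{5191}\right) = - \frac{490}{\frac{949}{928}} - \frac{8082}{5191} = \left(-490\right) \frac{928}{949} - \frac{8082}{5191} = - \frac{454720}{949} - \frac{8082}{5191} = - \frac{2368121338}{4926259} \approx -480.71$)
$\left(- \frac{9921}{8195} - 16769\right) + E = \left(- \frac{9921}{8195} - 16769\right) - \frac{2368121338}{4926259} = - \frac{137431876}{8195} - \frac{2368121338}{4926259} = - \frac{696431770396794}{40370692505}$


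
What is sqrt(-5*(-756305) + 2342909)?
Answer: sqrt(6124434) ≈ 2474.8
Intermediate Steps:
sqrt(-5*(-756305) + 2342909) = sqrt(3781525 + 2342909) = sqrt(6124434)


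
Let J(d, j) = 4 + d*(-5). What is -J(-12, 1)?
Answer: -64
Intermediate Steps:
J(d, j) = 4 - 5*d
-J(-12, 1) = -(4 - 5*(-12)) = -(4 + 60) = -1*64 = -64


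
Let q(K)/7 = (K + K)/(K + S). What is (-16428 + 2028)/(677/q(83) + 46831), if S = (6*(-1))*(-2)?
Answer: -16732800/54481937 ≈ -0.30713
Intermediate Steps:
S = 12 (S = -6*(-2) = 12)
q(K) = 14*K/(12 + K) (q(K) = 7*((K + K)/(K + 12)) = 7*((2*K)/(12 + K)) = 7*(2*K/(12 + K)) = 14*K/(12 + K))
(-16428 + 2028)/(677/q(83) + 46831) = (-16428 + 2028)/(677/((14*83/(12 + 83))) + 46831) = -14400/(677/((14*83/95)) + 46831) = -14400/(677/((14*83*(1/95))) + 46831) = -14400/(677/(1162/95) + 46831) = -14400/(677*(95/1162) + 46831) = -14400/(64315/1162 + 46831) = -14400/54481937/1162 = -14400*1162/54481937 = -16732800/54481937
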